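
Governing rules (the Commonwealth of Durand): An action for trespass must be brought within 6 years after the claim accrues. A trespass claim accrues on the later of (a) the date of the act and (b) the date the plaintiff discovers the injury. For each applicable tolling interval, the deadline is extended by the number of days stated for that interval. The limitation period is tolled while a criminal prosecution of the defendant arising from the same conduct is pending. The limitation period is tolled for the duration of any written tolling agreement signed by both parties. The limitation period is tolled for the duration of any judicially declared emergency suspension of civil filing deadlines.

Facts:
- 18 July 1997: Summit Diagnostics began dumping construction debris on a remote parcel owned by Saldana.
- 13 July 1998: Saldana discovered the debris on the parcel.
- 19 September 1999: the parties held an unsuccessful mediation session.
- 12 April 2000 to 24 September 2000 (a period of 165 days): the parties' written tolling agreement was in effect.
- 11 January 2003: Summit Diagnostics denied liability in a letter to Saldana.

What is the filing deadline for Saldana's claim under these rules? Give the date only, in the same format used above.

25 December 2004

The claim accrued on 13 July 1998 — the later of the 18 July 1997 act and the 13 July 1998 discovery.
6 years from 13 July 1998 is 13 July 2004.
The period was tolled for 165 days by the written tolling agreement (12 April 2000 to 24 September 2000), pushing the deadline to 25 December 2004.
None of the other events listed affects the running of the period under the stated rules.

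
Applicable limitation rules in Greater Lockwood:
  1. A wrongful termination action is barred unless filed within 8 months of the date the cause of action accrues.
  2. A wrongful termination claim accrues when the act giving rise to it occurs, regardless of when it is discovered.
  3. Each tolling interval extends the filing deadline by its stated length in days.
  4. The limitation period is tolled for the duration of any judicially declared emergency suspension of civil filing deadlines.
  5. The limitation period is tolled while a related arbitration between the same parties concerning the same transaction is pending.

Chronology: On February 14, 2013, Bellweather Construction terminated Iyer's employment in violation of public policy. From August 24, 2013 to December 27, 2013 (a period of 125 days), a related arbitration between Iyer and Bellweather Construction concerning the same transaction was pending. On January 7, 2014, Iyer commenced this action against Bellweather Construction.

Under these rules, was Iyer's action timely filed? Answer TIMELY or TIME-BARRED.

The cause of action accrued on February 14, 2013, the date of the act.
Adding the 8 months base period to February 14, 2013 gives a deadline of October 14, 2013, before any tolling.
The pending related arbitration from August 24, 2013 to December 27, 2013 tolled the period for 125 days, extending the deadline to February 16, 2014.
The January 7, 2014 filing precedes the February 16, 2014 deadline; the claim is timely.

TIMELY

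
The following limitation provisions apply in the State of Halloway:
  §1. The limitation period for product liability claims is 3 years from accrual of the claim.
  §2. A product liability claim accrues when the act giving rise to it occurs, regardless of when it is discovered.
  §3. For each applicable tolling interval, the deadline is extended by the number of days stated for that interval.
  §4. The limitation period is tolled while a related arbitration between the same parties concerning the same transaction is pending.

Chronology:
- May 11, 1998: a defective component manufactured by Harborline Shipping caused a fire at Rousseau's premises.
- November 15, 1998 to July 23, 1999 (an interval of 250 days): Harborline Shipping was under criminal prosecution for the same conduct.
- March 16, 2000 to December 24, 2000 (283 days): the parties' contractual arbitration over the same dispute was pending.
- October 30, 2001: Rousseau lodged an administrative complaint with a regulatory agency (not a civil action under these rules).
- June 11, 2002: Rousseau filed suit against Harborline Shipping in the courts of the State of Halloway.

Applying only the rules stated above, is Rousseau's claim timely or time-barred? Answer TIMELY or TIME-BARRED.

The claim accrued on May 11, 1998, when the wrongful act occurred.
Adding the 3 years base period to May 11, 1998 gives a deadline of May 11, 2001, before any tolling.
Because the pending related arbitration ran from March 16, 2000 to December 24, 2000, the deadline is extended by 283 days to February 18, 2002.
The pending criminal prosecution from November 15, 1998 to July 23, 1999 does not toll the period, because no stated rule makes a criminal prosecution a tolling event.
The other events in the timeline have no effect on the limitation period under the stated rules.
Rousseau filed on June 11, 2002, after the February 18, 2002 deadline, so the action is time-barred.

TIME-BARRED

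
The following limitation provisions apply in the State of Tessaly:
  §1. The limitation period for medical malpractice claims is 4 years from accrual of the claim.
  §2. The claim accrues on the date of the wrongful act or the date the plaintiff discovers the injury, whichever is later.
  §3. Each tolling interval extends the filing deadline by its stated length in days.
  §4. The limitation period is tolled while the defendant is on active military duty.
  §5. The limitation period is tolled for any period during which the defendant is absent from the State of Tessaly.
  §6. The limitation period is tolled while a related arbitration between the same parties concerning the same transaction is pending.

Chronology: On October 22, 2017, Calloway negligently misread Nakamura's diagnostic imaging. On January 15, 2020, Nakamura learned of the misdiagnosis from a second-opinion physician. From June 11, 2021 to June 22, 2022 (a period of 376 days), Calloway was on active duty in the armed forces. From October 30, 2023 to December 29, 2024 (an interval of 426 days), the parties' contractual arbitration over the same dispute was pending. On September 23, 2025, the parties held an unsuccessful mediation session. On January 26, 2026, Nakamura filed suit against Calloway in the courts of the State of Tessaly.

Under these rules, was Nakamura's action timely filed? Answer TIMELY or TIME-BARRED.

TIMELY

Because discovery on January 15, 2020 post-dates the October 22, 2017 act, accrual under the later-of rule falls on January 15, 2020.
Adding the 4 years base period to January 15, 2020 gives a deadline of January 15, 2024, before any tolling.
The defendant's active military service from June 11, 2021 to June 22, 2022 tolled the period for 376 days, extending the deadline to January 25, 2025.
The pending related arbitration from October 30, 2023 to December 29, 2024 tolled the period for 426 days, extending the deadline to March 27, 2026.
None of the other events listed affects the running of the period under the stated rules.
Nakamura filed on January 26, 2026, before the March 27, 2026 deadline, so the action is timely.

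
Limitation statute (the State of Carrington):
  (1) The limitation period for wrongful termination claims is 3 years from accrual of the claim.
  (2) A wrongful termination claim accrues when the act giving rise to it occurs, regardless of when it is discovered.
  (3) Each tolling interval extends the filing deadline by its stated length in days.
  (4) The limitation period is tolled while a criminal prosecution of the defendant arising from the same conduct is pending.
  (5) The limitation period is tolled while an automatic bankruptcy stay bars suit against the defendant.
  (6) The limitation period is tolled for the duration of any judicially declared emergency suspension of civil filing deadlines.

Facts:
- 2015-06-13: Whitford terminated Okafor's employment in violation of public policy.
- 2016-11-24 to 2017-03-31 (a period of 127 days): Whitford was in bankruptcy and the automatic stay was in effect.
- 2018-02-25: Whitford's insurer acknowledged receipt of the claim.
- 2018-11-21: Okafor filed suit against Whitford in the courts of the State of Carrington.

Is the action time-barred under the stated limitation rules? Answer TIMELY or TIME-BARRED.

The claim accrued on 2015-06-13, when the wrongful act occurred.
The untolled deadline — 3 years after 2015-06-13 — is 2018-06-13.
Because the automatic bankruptcy stay ran from 2016-11-24 to 2017-03-31, the deadline is extended by 127 days to 2018-10-18.
The other events in the timeline have no effect on the limitation period under the stated rules.
Okafor filed on 2018-11-21, after the 2018-10-18 deadline, so the action is time-barred.

TIME-BARRED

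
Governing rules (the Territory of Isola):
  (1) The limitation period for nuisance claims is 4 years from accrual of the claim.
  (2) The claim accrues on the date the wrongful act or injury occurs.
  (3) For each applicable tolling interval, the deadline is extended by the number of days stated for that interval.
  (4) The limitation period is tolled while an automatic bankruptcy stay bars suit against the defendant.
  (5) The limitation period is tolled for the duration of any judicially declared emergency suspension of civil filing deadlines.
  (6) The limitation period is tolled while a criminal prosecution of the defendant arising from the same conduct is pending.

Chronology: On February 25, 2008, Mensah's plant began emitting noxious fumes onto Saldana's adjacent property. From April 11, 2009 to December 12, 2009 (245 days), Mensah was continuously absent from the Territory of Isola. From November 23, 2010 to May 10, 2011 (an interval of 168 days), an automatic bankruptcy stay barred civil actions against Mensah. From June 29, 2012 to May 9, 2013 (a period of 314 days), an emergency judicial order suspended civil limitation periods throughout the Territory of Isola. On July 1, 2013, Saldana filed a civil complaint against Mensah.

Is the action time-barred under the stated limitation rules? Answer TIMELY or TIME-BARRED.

The limitation period began to run on February 25, 2008.
4 years from February 25, 2008 is February 25, 2012.
Because the automatic bankruptcy stay ran from November 23, 2010 to May 10, 2011, the deadline is extended by 168 days to August 11, 2012.
The emergency suspension of filing deadlines from June 29, 2012 to May 9, 2013 tolled the period for 314 days, extending the deadline to June 21, 2013.
The defendant's absence from the jurisdiction from April 11, 2009 to December 12, 2009 does not toll the period, because no stated rule makes the defendant's absence a tolling event.
The July 1, 2013 filing falls after the June 21, 2013 deadline; the claim is time-barred.

TIME-BARRED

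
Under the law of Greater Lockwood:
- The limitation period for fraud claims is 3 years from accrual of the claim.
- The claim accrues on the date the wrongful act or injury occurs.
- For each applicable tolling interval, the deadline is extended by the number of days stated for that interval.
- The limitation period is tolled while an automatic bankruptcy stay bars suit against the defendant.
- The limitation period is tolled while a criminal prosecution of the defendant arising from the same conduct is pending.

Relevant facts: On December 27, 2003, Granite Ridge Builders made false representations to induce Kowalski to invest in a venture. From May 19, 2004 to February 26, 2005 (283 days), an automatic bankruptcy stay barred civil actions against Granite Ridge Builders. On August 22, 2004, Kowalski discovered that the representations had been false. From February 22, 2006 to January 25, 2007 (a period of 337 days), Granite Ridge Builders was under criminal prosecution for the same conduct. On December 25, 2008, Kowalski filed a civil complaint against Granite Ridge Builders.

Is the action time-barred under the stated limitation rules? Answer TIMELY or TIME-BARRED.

TIME-BARRED

The claim accrued on December 27, 2003, when the wrongful act occurred; under the stated occurrence rule the August 22, 2004 discovery does not delay accrual.
Adding the 3 years base period to December 27, 2003 gives a deadline of December 27, 2006, before any tolling.
The automatic bankruptcy stay from May 19, 2004 to February 26, 2005 tolled the period for 283 days, extending the deadline to October 6, 2007.
The period was tolled for 337 days by the pending criminal prosecution (February 22, 2006 to January 25, 2007), pushing the deadline to September 7, 2008.
Kowalski filed on December 25, 2008, after the September 7, 2008 deadline, so the action is time-barred.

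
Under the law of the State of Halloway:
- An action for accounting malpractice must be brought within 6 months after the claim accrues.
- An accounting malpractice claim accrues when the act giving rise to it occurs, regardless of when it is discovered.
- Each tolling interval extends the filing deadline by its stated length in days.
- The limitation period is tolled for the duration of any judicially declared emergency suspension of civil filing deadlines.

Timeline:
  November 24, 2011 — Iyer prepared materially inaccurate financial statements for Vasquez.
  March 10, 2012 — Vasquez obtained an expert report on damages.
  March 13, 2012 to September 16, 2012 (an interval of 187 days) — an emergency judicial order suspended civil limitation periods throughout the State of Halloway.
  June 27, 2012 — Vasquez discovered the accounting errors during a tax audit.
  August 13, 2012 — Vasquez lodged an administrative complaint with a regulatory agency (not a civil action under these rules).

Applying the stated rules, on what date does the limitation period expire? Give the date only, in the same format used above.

The claim accrued on November 24, 2011, when the wrongful act occurred; under the stated occurrence rule the June 27, 2012 discovery does not delay accrual.
Adding the 6 months base period to November 24, 2011 gives a deadline of May 24, 2012, before any tolling.
The period was tolled for 187 days by the emergency suspension of filing deadlines (March 13, 2012 to September 16, 2012), pushing the deadline to November 27, 2012.
The other events in the timeline have no effect on the limitation period under the stated rules.

November 27, 2012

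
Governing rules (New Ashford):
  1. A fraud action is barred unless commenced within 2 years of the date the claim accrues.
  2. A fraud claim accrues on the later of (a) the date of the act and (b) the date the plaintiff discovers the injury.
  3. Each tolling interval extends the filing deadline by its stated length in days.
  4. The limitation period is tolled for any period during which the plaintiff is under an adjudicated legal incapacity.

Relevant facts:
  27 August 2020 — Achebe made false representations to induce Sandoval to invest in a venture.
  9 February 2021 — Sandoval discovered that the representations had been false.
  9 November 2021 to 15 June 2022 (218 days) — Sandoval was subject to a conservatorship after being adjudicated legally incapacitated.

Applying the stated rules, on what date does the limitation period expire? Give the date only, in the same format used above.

15 September 2023

Because discovery on 9 February 2021 post-dates the 27 August 2020 act, accrual under the later-of rule falls on 9 February 2021.
2 years from 9 February 2021 is 9 February 2023.
The plaintiff's legal incapacity from 9 November 2021 to 15 June 2022 tolled the period for 218 days, extending the deadline to 15 September 2023.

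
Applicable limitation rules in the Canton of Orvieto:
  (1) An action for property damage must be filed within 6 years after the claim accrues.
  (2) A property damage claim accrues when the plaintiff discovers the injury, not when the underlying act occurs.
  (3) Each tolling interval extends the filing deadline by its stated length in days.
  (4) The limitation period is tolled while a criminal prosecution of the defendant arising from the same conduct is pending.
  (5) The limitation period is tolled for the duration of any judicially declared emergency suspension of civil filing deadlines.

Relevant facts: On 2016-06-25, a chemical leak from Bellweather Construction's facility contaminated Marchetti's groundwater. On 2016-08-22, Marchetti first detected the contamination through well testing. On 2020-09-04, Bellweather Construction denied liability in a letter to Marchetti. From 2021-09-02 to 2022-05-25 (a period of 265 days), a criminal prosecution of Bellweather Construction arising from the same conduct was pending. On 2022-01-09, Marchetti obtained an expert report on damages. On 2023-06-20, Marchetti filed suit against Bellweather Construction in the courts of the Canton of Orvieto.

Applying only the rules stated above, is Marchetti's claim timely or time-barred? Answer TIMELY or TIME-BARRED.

Accrual is tied to discovery, so the period began on 2016-08-22 rather than on 2016-06-25 when the act occurred.
Adding the 6 years base period to 2016-08-22 gives a deadline of 2022-08-22, before any tolling.
The pending criminal prosecution from 2021-09-02 to 2022-05-25 tolled the period for 265 days, extending the deadline to 2023-05-14.
The other events in the timeline have no effect on the limitation period under the stated rules.
The 2023-06-20 filing falls after the 2023-05-14 deadline; the claim is time-barred.

TIME-BARRED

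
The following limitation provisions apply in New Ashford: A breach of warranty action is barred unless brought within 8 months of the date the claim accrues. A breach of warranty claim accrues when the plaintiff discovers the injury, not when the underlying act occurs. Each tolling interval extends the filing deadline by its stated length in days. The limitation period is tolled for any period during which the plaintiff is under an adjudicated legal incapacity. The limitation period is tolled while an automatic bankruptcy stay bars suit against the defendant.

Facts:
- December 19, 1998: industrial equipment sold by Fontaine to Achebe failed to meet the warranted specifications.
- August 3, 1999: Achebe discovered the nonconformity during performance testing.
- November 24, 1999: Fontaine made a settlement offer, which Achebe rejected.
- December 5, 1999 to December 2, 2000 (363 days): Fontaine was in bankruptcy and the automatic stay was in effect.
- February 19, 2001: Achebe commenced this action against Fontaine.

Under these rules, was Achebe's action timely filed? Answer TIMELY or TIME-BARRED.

The claim did not accrue until Achebe discovered the injury on August 3, 1999; the December 19, 1998 act date does not start the clock under the stated rule.
The untolled deadline — 8 months after August 3, 1999 — is April 3, 2000.
Because the automatic bankruptcy stay ran from December 5, 1999 to December 2, 2000, the deadline is extended by 363 days to April 1, 2001.
None of the other events listed affects the running of the period under the stated rules.
Achebe filed on February 19, 2001, before the April 1, 2001 deadline, so the action is timely.

TIMELY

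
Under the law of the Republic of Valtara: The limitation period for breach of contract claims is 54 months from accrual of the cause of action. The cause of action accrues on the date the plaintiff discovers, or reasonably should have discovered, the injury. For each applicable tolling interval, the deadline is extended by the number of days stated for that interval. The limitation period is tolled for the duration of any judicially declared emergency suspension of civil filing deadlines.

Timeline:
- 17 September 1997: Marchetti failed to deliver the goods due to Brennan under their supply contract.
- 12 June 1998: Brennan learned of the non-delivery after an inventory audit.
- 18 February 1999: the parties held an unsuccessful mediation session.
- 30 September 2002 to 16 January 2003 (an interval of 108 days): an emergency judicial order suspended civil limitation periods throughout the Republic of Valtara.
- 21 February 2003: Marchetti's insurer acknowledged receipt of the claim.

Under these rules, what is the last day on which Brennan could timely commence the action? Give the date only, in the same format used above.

30 March 2003

The claim did not accrue until Brennan discovered the injury on 12 June 1998; the 17 September 1997 act date does not start the clock under the stated rule.
The untolled deadline — 54 months after 12 June 1998 — is 12 December 2002.
The emergency suspension of filing deadlines from 30 September 2002 to 16 January 2003 tolled the period for 108 days, extending the deadline to 30 March 2003.
The other events in the timeline have no effect on the limitation period under the stated rules.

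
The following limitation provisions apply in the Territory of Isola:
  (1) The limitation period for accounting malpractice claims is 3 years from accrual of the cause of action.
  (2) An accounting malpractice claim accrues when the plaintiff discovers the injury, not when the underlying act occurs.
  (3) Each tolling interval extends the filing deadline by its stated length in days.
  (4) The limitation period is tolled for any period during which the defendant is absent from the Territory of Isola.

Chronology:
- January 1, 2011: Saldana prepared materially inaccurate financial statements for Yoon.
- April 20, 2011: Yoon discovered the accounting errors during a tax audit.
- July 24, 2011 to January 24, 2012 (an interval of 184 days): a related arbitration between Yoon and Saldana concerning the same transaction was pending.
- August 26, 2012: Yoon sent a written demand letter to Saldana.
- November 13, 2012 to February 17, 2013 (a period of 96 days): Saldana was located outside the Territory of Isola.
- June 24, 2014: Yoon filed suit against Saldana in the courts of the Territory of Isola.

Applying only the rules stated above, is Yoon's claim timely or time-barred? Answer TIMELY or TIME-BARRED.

The claim did not accrue until Yoon discovered the injury on April 20, 2011; the January 1, 2011 act date does not start the clock under the stated rule.
3 years from April 20, 2011 is April 20, 2014.
The period was tolled for 96 days by the defendant's absence from the jurisdiction (November 13, 2012 to February 17, 2013), pushing the deadline to July 25, 2014.
Although a pending arbitration ran from July 24, 2011 to January 24, 2012, the stated rules do not make that a tolling event, so it is disregarded.
None of the other events listed affects the running of the period under the stated rules.
Filing on June 24, 2014 beat the July 25, 2014 deadline — the action is timely.

TIMELY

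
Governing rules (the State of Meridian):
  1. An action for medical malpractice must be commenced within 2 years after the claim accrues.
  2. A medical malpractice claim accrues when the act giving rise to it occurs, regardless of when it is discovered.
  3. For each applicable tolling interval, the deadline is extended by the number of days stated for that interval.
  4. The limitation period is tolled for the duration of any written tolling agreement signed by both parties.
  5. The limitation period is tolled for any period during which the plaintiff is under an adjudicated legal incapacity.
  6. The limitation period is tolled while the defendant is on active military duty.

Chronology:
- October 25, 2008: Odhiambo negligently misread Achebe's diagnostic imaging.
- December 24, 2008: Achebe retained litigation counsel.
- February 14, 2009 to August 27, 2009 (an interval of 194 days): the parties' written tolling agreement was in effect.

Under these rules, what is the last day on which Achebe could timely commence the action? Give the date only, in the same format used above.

The claim accrued on October 25, 2008, when the wrongful act occurred.
The untolled deadline — 2 years after October 25, 2008 — is October 25, 2010.
The written tolling agreement from February 14, 2009 to August 27, 2009 tolled the period for 194 days, extending the deadline to May 7, 2011.
Nothing else in the chronology tolls or restarts the period.

May 7, 2011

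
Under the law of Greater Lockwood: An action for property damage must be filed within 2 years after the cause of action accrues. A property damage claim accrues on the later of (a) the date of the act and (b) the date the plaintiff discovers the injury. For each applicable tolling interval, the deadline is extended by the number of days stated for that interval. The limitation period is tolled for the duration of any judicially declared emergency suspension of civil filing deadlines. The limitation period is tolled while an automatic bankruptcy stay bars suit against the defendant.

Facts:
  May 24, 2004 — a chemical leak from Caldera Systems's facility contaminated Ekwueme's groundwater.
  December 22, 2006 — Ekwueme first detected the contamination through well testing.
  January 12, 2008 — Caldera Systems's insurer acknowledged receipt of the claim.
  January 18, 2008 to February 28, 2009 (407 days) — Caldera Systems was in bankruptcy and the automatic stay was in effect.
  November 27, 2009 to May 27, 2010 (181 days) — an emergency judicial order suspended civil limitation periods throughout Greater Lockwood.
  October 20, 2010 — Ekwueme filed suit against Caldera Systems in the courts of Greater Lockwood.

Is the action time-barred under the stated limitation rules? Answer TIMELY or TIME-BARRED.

Taking the later of the act (May 24, 2004) and discovery (December 22, 2006), the claim accrued on December 22, 2006.
Adding the 2 years base period to December 22, 2006 gives a deadline of December 22, 2008, before any tolling.
The automatic bankruptcy stay from January 18, 2008 to February 28, 2009 tolled the period for 407 days, extending the deadline to February 2, 2010.
Because the emergency suspension of filing deadlines ran from November 27, 2009 to May 27, 2010, the deadline is extended by 181 days to August 2, 2010.
None of the other events listed affects the running of the period under the stated rules.
The October 20, 2010 filing falls after the August 2, 2010 deadline; the claim is time-barred.

TIME-BARRED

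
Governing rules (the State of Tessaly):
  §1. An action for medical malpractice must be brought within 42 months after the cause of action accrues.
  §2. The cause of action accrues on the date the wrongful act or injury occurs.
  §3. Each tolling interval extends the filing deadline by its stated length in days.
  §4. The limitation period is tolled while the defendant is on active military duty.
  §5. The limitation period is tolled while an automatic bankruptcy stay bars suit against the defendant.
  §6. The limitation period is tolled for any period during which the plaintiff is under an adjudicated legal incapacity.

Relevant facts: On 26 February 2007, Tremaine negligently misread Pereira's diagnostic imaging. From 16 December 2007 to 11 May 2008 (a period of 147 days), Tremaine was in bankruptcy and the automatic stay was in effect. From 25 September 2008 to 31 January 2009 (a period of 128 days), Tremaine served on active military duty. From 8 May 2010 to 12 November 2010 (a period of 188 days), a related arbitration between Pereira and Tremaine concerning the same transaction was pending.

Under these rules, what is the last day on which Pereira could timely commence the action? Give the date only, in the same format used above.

The cause of action accrued on 26 February 2007, the date of the act.
Adding the 42 months base period to 26 February 2007 gives a deadline of 26 August 2010, before any tolling.
The period was tolled for 147 days by the automatic bankruptcy stay (16 December 2007 to 11 May 2008), pushing the deadline to 20 January 2011.
Because the defendant's active military service ran from 25 September 2008 to 31 January 2009, the deadline is extended by 128 days to 28 May 2011.
The pending related arbitration from 8 May 2010 to 12 November 2010 does not toll the period, because no stated rule makes a pending arbitration a tolling event.

28 May 2011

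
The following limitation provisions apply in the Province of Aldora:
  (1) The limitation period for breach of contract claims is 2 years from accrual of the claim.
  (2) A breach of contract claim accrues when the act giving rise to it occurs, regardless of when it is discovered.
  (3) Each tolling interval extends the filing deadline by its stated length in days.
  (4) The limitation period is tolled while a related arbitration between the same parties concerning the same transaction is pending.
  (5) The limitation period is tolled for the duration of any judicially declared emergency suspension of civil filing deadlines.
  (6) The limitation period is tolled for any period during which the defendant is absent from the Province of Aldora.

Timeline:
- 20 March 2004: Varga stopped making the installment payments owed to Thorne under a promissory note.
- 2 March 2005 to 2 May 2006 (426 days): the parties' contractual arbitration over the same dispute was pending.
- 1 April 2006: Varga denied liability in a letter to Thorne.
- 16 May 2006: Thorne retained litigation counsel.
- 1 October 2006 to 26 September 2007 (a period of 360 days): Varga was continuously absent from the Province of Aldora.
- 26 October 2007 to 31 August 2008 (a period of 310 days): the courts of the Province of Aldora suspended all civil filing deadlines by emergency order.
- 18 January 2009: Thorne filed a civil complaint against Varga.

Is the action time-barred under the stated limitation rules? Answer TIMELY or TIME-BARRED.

The limitation period began to run on 20 March 2004.
Adding the 2 years base period to 20 March 2004 gives a deadline of 20 March 2006, before any tolling.
The period was tolled for 426 days by the pending related arbitration (2 March 2005 to 2 May 2006), pushing the deadline to 20 May 2007.
The defendant's absence from the jurisdiction from 1 October 2006 to 26 September 2007 tolled the period for 360 days, extending the deadline to 14 May 2008.
The emergency suspension of filing deadlines from 26 October 2007 to 31 August 2008 tolled the period for 310 days, extending the deadline to 20 March 2009.
None of the other events listed affects the running of the period under the stated rules.
The 18 January 2009 filing precedes the 20 March 2009 deadline; the claim is timely.

TIMELY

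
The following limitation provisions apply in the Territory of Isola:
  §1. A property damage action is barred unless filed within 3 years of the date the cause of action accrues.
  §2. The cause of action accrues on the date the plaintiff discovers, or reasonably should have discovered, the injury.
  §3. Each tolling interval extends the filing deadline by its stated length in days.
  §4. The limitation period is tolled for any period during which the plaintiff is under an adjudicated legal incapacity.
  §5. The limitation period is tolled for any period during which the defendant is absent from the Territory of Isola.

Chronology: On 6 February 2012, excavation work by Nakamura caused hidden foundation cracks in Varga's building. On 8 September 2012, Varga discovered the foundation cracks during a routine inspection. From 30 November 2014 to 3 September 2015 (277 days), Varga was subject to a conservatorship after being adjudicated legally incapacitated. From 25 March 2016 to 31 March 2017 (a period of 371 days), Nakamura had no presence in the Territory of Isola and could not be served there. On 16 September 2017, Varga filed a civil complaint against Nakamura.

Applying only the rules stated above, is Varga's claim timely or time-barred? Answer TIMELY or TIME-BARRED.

TIME-BARRED

The claim did not accrue until Varga discovered the injury on 8 September 2012; the 6 February 2012 act date does not start the clock under the stated rule.
The untolled deadline — 3 years after 8 September 2012 — is 8 September 2015.
The plaintiff's legal incapacity from 30 November 2014 to 3 September 2015 tolled the period for 277 days, extending the deadline to 11 June 2016.
Because the defendant's absence from the jurisdiction ran from 25 March 2016 to 31 March 2017, the deadline is extended by 371 days to 17 June 2017.
The 16 September 2017 filing falls after the 17 June 2017 deadline; the claim is time-barred.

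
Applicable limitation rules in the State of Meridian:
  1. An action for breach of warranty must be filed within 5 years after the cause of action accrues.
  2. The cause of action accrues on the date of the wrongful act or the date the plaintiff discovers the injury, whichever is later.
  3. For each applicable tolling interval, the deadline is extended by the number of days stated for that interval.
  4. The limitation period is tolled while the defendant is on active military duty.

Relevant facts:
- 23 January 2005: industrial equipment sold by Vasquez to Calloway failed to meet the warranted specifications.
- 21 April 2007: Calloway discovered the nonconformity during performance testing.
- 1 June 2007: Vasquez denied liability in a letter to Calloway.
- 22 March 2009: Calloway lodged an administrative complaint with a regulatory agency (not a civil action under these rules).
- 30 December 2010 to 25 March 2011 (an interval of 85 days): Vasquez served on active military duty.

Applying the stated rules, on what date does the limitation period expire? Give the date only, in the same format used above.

15 July 2012

Because discovery on 21 April 2007 post-dates the 23 January 2005 act, accrual under the later-of rule falls on 21 April 2007.
5 years from 21 April 2007 is 21 April 2012.
The defendant's active military service from 30 December 2010 to 25 March 2011 tolled the period for 85 days, extending the deadline to 15 July 2012.
Nothing else in the chronology tolls or restarts the period.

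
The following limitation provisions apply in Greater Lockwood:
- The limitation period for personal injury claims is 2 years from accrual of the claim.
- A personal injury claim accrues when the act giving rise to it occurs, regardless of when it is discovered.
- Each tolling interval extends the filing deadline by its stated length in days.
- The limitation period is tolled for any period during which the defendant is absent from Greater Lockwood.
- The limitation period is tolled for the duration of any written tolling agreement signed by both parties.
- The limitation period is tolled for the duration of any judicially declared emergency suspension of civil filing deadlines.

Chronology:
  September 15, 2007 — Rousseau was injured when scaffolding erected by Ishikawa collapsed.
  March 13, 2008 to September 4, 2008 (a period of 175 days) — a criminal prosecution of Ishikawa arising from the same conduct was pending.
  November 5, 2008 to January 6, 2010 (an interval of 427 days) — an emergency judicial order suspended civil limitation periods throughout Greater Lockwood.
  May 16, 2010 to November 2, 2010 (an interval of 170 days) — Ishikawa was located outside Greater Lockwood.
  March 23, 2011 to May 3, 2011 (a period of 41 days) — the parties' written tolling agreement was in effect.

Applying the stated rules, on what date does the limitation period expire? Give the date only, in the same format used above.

The claim accrued on September 15, 2007, when the wrongful act occurred.
The untolled deadline — 2 years after September 15, 2007 — is September 15, 2009.
Because the emergency suspension of filing deadlines ran from November 5, 2008 to January 6, 2010, the deadline is extended by 427 days to November 16, 2010.
Because the defendant's absence from the jurisdiction ran from May 16, 2010 to November 2, 2010, the deadline is extended by 170 days to May 5, 2011.
Because the written tolling agreement ran from March 23, 2011 to May 3, 2011, the deadline is extended by 41 days to June 15, 2011.
No stated provision tolls the period for a criminal prosecution, so the interval from March 13, 2008 to September 4, 2008 has no effect on the deadline.

June 15, 2011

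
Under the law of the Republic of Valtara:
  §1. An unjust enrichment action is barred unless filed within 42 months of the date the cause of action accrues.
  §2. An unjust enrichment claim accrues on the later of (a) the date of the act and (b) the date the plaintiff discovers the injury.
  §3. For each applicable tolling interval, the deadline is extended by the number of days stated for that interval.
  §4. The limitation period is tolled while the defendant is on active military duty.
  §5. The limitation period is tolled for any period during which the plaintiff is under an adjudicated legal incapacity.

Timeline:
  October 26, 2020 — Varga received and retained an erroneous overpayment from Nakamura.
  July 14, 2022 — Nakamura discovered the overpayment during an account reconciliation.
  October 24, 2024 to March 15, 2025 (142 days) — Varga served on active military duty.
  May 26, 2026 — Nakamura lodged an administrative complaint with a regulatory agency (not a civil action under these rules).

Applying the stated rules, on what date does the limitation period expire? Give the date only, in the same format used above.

June 5, 2026

The claim accrued on July 14, 2022 — the later of the October 26, 2020 act and the July 14, 2022 discovery.
Adding the 42 months base period to July 14, 2022 gives a deadline of January 14, 2026, before any tolling.
Because the defendant's active military service ran from October 24, 2024 to March 15, 2025, the deadline is extended by 142 days to June 5, 2026.
Nothing else in the chronology tolls or restarts the period.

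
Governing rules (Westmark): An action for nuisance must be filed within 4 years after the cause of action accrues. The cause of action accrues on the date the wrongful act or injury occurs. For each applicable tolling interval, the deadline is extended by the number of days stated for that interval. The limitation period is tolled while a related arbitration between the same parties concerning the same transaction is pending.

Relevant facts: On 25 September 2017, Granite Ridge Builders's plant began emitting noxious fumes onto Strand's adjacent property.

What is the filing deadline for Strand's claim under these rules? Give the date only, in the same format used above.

The limitation period began to run on 25 September 2017.
4 years from 25 September 2017 is 25 September 2021.

25 September 2021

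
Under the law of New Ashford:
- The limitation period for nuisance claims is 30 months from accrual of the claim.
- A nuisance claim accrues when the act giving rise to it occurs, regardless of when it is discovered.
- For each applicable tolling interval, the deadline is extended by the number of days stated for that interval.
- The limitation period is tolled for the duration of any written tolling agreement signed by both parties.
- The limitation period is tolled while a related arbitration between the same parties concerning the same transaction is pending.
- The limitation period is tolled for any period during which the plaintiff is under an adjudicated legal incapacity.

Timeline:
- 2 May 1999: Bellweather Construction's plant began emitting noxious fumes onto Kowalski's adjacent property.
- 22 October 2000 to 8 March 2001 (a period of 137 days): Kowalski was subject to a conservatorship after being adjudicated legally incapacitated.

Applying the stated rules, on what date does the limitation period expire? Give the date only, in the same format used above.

The limitation period began to run on 2 May 1999.
30 months from 2 May 1999 is 2 November 2001.
Because the plaintiff's legal incapacity ran from 22 October 2000 to 8 March 2001, the deadline is extended by 137 days to 19 March 2002.

19 March 2002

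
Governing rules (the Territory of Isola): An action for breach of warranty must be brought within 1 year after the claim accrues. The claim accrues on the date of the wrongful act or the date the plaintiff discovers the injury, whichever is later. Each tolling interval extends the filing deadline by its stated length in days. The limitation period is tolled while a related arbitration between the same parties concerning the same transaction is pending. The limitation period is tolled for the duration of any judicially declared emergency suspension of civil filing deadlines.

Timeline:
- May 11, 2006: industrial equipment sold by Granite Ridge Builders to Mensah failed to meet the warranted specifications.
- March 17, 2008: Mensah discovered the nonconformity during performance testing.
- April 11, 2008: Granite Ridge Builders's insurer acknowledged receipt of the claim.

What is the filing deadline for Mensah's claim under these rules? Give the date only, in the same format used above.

March 17, 2009

Taking the later of the act (May 11, 2006) and discovery (March 17, 2008), the claim accrued on March 17, 2008.
Adding the 1 year base period to March 17, 2008 gives a deadline of March 17, 2009, before any tolling.
Nothing else in the chronology tolls or restarts the period.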